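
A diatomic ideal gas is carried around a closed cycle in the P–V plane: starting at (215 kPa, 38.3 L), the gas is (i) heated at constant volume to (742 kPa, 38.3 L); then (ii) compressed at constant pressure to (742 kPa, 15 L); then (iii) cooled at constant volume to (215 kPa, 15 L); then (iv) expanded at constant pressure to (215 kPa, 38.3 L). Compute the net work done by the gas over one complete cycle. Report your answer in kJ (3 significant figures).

W_net ≈ -12.3 kJ

Constant-volume legs do no work.
W(ii) = (742)(15 − 38.3) = -17289 J; W(iv) = (215)(38.3 − 15) = 5009 J.
W_net = -17289 + 5009 = -12279 J (the counter-clockwise enclosed area).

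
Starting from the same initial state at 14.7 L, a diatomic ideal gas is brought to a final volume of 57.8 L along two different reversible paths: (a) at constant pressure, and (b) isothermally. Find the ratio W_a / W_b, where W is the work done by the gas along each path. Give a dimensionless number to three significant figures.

Path (a) isobaric: W = P₁(V₂ − V₁) → W_a/(P₁V₁) = 2.932.
Path (b) isothermal: W = P₁V₁ ln(V₂/V₁) → W_b/(P₁V₁) = 1.369.
W_a / W_b = 2.932 / 1.369 = 2.141.

W_a / W_b ≈ 2.14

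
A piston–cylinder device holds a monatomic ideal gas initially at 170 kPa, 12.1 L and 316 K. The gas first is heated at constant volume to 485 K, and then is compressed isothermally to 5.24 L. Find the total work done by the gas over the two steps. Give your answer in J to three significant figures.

Step 1 (isochoric): W = 0 (constant volume).
After step 1: P = 260.9 kPa (V unchanged).
Step 2 (isothermal): W = P₁V₁ ln(V₂/V₁) = (3157) ln(5.24/12.1) = -2642 J.
W_total = 0 − 2642 = -2642 J.

W_total ≈ -2640 J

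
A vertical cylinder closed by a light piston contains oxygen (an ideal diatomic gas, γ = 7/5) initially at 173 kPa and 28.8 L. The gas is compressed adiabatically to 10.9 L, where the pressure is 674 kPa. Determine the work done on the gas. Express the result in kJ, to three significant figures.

W ≈ 5.91 kJ

Adiabatic: W = (P₁V₁ − P₂V₂)/(γ − 1) with γ = 7/5.
P₁V₁ = 4982 J, P₂V₂ = 7347 J.
W = (4982 − 7347) / 0.4 = -5911 J.
Work on gas = −W_by = 5911 J.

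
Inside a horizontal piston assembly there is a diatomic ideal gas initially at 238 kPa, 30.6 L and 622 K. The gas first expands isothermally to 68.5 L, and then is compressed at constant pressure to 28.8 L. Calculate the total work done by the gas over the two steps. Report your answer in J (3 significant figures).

W_total ≈ 1650 J

Step 1 (isothermal): W = P₁V₁ ln(V₂/V₁) = (7283) ln(68.5/30.6) = 5869 J.
After step 1: P = 106.3 kPa, V = 68.5 L, T = 622 K.
Step 2 (isobaric): W = PΔV = (106.3 kPa)(28.8 − 68.5 L) = -4221 J.
W_total = 5869 − 4221 = 1648 J.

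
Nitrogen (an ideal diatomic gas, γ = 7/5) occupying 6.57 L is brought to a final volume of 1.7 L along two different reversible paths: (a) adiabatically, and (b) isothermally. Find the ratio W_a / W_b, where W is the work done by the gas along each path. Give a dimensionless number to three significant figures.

Path (a) adiabatic: W = P₁V₁(1 − (V₁/V₂)^(γ−1))/(γ−1) → W_a/(P₁V₁) = -1.793.
Path (b) isothermal: W = P₁V₁ ln(V₂/V₁) → W_b/(P₁V₁) = -1.352.
W_a / W_b = -1.793 / -1.352 = 1.326.

W_a / W_b ≈ 1.33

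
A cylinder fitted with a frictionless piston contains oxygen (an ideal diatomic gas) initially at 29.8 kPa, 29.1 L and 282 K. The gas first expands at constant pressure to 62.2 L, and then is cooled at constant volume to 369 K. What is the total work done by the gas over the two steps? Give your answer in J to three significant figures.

Step 1 (isobaric): W = PΔV = (29.8 kPa)(62.2 − 29.1 L) = 986.4 J.
Step 2 (isochoric): W = 0 (constant volume).
W_total = 986.4 + 0 = 986.4 J.

W_total ≈ 986 J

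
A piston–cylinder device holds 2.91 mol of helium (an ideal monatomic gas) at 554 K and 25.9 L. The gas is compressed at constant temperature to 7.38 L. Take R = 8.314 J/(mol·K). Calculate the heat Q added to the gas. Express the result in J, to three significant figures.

Q ≈ -16800 J

Isothermal ⇒ ΔU = 0, so Q = W = nRT ln(V₂/V₁).
Q = (2.91)(8.314)(554) ln(7.38/25.9) = 13403 × -1.255 = -16827 J.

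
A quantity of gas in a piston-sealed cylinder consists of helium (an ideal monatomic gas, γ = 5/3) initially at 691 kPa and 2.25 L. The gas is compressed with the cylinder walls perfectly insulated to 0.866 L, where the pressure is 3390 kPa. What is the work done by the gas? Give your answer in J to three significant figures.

Adiabatic: W = (P₁V₁ − P₂V₂)/(γ − 1) with γ = 5/3.
P₁V₁ = 1555 J, P₂V₂ = 2936 J.
W = (1555 − 2936) / 0.6667 = -2071 J.

W ≈ -2070 J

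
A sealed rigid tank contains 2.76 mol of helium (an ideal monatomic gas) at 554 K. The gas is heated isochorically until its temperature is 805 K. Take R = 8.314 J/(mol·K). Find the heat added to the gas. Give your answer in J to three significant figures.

Constant volume ⇒ W = 0, so Q = ΔU = nCᵥΔT with Cᵥ = 3R/2 = 12.47 J/(mol·K).
ΔU = (2.76)(12.47)(805 − 554) = 8639 J.

Q ≈ 8640 J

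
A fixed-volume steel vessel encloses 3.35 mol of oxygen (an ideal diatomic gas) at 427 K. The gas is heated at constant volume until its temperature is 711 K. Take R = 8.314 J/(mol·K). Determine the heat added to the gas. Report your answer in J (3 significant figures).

Constant volume ⇒ W = 0, so Q = ΔU = nCᵥΔT with Cᵥ = 5R/2 = 20.79 J/(mol·K).
ΔU = (3.35)(20.79)(711 − 427) = 19775 J.

Q ≈ 19800 J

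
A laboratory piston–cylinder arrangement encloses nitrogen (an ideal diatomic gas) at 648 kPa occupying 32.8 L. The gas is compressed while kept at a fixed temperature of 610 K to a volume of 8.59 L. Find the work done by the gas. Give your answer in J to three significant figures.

W ≈ -28500 J

Isothermal: W = nRT ln(V₂/V₁) = P₁V₁ ln(V₂/V₁).
P₁V₁ = (648 kPa)(32.8 L) = 21254 J.
W = 21254 × ln(8.59/32.8) = 21254 × -1.34
W_by_gas = -28477 J.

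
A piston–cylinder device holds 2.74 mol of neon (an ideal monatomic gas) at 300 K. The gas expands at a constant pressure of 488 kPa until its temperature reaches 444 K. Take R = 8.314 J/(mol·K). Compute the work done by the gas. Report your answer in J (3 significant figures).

W ≈ 3280 J

Isobaric: W = P ΔV = nR ΔT.
W = (2.74)(8.314)(444 − 300) = 3280 J.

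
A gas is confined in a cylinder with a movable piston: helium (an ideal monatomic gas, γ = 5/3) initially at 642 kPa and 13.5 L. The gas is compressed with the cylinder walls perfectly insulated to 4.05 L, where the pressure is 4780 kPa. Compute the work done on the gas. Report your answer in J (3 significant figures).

W ≈ 16000 J

Adiabatic: W = (P₁V₁ − P₂V₂)/(γ − 1) with γ = 5/3.
P₁V₁ = 8667 J, P₂V₂ = 19359 J.
W = (8667 − 19359) / 0.6667 = -16038 J.
Work on gas = −W_by = 16038 J.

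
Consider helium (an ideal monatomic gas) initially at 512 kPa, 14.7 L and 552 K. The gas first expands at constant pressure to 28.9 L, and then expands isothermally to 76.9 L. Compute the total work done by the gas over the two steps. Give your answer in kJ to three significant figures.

Step 1 (isobaric): W = PΔV = (512 kPa)(28.9 − 14.7 L) = 7270 J.
After step 1: P = 512 kPa, V = 28.9 L, T = 1085 K.
Step 2 (isothermal): W = P₁V₁ ln(V₂/V₁) = (14797) ln(76.9/28.9) = 14481 J.
W_total = 7270 + 14481 = 21751 J.

W_total ≈ 21.8 kJ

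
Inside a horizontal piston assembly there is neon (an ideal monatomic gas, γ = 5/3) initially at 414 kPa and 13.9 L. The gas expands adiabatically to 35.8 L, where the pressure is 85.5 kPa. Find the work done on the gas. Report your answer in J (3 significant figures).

Adiabatic: W = (P₁V₁ − P₂V₂)/(γ − 1) with γ = 5/3.
P₁V₁ = 5755 J, P₂V₂ = 3061 J.
W = (5755 − 3061) / 0.6667 = 4041 J.
Work on gas = −W_by = -4041 J.

W ≈ -4040 J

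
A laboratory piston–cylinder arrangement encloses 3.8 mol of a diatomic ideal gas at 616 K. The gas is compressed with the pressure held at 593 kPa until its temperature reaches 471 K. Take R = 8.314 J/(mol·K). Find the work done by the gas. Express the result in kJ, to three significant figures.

W ≈ -4.58 kJ

Isobaric: W = P ΔV = nR ΔT.
W = (3.8)(8.314)(471 − 616) = -4581 J.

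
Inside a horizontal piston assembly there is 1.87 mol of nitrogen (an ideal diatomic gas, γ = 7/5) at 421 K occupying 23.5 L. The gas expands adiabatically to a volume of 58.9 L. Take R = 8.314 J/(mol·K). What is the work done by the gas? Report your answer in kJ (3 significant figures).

W ≈ 5.03 kJ

Adiabatic: TV^(γ−1) = const with γ = 7/5.
T₂ = T₁ (V₁/V₂)^(γ−1) = 421 × (23.5/58.9)^0.4 = 421 × 0.6924 = 291.5 K.
W_by = nCᵥ(T₁ − T₂) = (1.87)(20.79)(421 − 291.5) = 5033 J.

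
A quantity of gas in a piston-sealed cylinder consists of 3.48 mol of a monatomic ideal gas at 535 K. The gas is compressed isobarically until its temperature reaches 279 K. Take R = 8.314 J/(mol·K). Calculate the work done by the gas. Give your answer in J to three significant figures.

W ≈ -7410 J

Isobaric: W = P ΔV = nR ΔT.
W = (3.48)(8.314)(279 − 535) = -7407 J.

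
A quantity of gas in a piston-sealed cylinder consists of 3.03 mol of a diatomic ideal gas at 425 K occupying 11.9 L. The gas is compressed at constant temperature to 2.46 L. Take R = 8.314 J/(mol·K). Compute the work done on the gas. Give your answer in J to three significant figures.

Isothermal: W = nRT ln(V₂/V₁).
W = (3.03)(8.314)(425) × ln(2.46/11.9)
  = 10706 × -1.576
W_by_gas = -16877 J; work on gas = −W_by = 16877 J.

W ≈ 16900 J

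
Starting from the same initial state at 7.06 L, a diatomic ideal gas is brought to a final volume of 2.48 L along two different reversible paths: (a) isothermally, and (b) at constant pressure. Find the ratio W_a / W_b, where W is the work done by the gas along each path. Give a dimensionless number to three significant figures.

Path (a) isothermal: W = P₁V₁ ln(V₂/V₁) → W_a/(P₁V₁) = -1.046.
Path (b) isobaric: W = P₁(V₂ − V₁) → W_b/(P₁V₁) = -0.6487.
W_a / W_b = -1.046 / -0.6487 = 1.613.

W_a / W_b ≈ 1.61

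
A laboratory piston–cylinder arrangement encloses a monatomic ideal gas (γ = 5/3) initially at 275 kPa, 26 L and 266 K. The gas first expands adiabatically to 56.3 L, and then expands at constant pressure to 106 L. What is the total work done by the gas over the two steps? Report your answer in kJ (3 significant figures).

W_total ≈ 8.09 kJ

Step 1 (adiabatic): W = (P₁V₁ − P₂V₂)/(γ−1) = (7150 − 4272)/0.667 = 4317 J.
After step 1: P = 75.88 kPa, V = 56.3 L, T = 158.9 K.
Step 2 (isobaric): W = PΔV = (75.88 kPa)(106 − 56.3 L) = 3771 J.
W_total = 4317 + 3771 = 8088 J.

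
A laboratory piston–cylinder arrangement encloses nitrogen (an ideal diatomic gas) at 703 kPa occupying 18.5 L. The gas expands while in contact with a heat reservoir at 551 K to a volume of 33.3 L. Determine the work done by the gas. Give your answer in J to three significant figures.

W ≈ 7640 J

Isothermal: W = nRT ln(V₂/V₁) = P₁V₁ ln(V₂/V₁).
P₁V₁ = (703 kPa)(18.5 L) = 13006 J.
W = 13006 × ln(33.3/18.5) = 13006 × 0.5878
W_by_gas = 7644 J.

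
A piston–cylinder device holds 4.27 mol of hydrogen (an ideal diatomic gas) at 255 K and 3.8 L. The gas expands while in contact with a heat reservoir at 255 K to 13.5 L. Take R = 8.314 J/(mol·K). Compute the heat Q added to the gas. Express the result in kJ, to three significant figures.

Q ≈ 11.5 kJ

Isothermal ⇒ ΔU = 0, so Q = W = nRT ln(V₂/V₁).
Q = (4.27)(8.314)(255) ln(13.5/3.8) = 9053 × 1.268 = 11476 J.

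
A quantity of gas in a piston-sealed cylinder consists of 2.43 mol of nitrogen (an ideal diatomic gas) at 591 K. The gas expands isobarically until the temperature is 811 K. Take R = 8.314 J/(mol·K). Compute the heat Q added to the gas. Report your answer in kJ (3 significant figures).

Q ≈ 15.6 kJ

Isobaric: W = nRΔT = (2.43)(8.314)(220) = 4445 J.
ΔU = nCᵥΔT with Cᵥ = 5R/2: ΔU = (2.43)(20.79)(220) = 11112 J.
Q = ΔU + W = 11112 + 4445 = 15556 J.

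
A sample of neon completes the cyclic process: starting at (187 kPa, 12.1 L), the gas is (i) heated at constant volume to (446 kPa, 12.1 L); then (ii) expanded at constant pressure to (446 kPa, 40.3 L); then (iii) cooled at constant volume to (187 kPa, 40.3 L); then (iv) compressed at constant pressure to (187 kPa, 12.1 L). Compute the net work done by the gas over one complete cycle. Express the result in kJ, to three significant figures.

Constant-volume legs do no work.
W(ii) = (446)(40.3 − 12.1) = 12577 J; W(iv) = (187)(12.1 − 40.3) = -5273 J.
W_net = 12577 − 5273 = 7304 J (the clockwise enclosed area).

W_net ≈ 7.30 kJ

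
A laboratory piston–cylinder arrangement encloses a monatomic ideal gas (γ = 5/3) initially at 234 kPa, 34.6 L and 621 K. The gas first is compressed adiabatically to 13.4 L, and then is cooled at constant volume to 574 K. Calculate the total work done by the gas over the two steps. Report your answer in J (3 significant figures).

W_total ≈ -10700 J

Step 1 (adiabatic): W = (P₁V₁ − P₂V₂)/(γ−1) = (8096 − 15238)/0.667 = -10713 J.
Step 2 (isochoric): W = 0 (constant volume).
W_total = -10713 + 0 = -10713 J.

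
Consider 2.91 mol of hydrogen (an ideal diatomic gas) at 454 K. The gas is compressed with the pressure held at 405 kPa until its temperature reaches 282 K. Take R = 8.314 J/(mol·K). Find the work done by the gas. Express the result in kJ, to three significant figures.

W ≈ -4.16 kJ

Isobaric: W = P ΔV = nR ΔT.
W = (2.91)(8.314)(282 − 454) = -4161 J.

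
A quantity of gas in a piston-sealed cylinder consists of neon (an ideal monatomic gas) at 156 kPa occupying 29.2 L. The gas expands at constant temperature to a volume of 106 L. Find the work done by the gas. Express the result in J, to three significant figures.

W ≈ 5870 J

Isothermal: W = nRT ln(V₂/V₁) = P₁V₁ ln(V₂/V₁).
P₁V₁ = (156 kPa)(29.2 L) = 4555 J.
W = 4555 × ln(106/29.2) = 4555 × 1.289
W_by_gas = 5873 J.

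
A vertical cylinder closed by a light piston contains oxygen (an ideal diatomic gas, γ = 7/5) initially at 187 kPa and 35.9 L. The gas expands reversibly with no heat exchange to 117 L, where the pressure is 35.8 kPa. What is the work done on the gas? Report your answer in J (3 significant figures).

Adiabatic: W = (P₁V₁ − P₂V₂)/(γ − 1) with γ = 7/5.
P₁V₁ = 6713 J, P₂V₂ = 4189 J.
W = (6713 − 4189) / 0.4 = 6312 J.
Work on gas = −W_by = -6312 J.

W ≈ -6310 J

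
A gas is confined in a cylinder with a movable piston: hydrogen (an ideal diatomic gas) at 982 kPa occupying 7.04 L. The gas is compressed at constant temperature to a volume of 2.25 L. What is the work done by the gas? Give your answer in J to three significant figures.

Isothermal: W = nRT ln(V₂/V₁) = P₁V₁ ln(V₂/V₁).
P₁V₁ = (982 kPa)(7.04 L) = 6913 J.
W = 6913 × ln(2.25/7.04) = 6913 × -1.141
W_by_gas = -7886 J.

W ≈ -7890 J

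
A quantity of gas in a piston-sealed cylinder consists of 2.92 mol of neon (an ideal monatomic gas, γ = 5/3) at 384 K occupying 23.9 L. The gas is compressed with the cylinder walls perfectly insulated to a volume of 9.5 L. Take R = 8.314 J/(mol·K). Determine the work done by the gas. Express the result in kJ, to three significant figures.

Adiabatic: TV^(γ−1) = const with γ = 5/3.
T₂ = T₁ (V₁/V₂)^(γ−1) = 384 × (23.9/9.5)^0.667 = 384 × 1.85 = 710.3 K.
W_by = nCᵥ(T₁ − T₂) = (2.92)(12.47)(384 − 710.3) = -11883 J.

W ≈ -11.9 kJ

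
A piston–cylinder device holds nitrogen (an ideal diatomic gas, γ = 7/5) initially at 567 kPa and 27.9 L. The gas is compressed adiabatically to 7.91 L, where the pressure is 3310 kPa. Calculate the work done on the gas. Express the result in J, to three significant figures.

W ≈ 25900 J

Adiabatic: W = (P₁V₁ − P₂V₂)/(γ − 1) with γ = 7/5.
P₁V₁ = 15819 J, P₂V₂ = 26182 J.
W = (15819 − 26182) / 0.4 = -25907 J.
Work on gas = −W_by = 25907 J.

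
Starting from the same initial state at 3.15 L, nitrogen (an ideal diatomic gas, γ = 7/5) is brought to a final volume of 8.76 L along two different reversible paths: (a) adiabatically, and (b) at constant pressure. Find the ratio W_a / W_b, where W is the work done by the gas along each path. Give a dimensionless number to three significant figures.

Path (a) adiabatic: W = P₁V₁(1 − (V₁/V₂)^(γ−1))/(γ−1) → W_a/(P₁V₁) = 0.8394.
Path (b) isobaric: W = P₁(V₂ − V₁) → W_b/(P₁V₁) = 1.781.
W_a / W_b = 0.8394 / 1.781 = 0.4713.

W_a / W_b ≈ 0.471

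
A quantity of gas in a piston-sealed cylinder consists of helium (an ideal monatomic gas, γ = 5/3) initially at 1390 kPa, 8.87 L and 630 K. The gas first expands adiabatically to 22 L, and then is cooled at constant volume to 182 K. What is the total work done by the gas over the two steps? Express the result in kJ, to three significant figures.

Step 1 (adiabatic): W = (P₁V₁ − P₂V₂)/(γ−1) = (12329 − 6729)/0.667 = 8401 J.
Step 2 (isochoric): W = 0 (constant volume).
W_total = 8401 + 0 = 8401 J.

W_total ≈ 8.40 kJ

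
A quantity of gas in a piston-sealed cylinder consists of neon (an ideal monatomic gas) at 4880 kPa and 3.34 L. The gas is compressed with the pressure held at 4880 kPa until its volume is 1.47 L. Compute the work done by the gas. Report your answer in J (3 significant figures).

Isobaric: W = P ΔV.
W = (4880 kPa)(1.47 − 3.34 L) = (4880)(-1.87) = -9126 J.

W ≈ -9130 J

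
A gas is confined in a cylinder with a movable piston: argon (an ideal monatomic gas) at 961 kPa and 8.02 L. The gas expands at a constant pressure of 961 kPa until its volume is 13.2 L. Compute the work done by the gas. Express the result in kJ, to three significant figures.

W ≈ 4.98 kJ

Isobaric: W = P ΔV.
W = (961 kPa)(13.2 − 8.02 L) = (961)(5.18) = 4978 J.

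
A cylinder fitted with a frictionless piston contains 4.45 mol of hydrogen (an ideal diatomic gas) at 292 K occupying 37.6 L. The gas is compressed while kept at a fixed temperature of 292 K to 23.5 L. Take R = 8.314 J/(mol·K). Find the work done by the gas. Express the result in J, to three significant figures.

Isothermal: W = nRT ln(V₂/V₁).
W = (4.45)(8.314)(292) × ln(23.5/37.6)
  = 10803 × -0.47
W_by_gas = -5078 J.

W ≈ -5080 J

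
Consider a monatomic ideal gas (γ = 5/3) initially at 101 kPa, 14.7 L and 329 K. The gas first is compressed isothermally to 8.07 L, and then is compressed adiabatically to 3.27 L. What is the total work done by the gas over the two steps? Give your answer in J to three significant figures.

W_total ≈ -2730 J

Step 1 (isothermal): W = P₁V₁ ln(V₂/V₁) = (1485) ln(8.07/14.7) = -890.4 J.
After step 1: P = 184 kPa, V = 8.07 L, T = 329 K.
Step 2 (adiabatic): W = (P₁V₁ − P₂V₂)/(γ−1) = (1485 − 2711)/0.667 = -1840 J.
W_total = -890.4 − 1840 = -2730 J.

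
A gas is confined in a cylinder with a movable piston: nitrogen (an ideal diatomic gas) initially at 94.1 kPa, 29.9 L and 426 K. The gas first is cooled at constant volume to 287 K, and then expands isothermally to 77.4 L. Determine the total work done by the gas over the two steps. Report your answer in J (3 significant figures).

Step 1 (isochoric): W = 0 (constant volume).
After step 1: P = 63.4 kPa (V unchanged).
Step 2 (isothermal): W = P₁V₁ ln(V₂/V₁) = (1896) ln(77.4/29.9) = 1803 J.
W_total = 0 + 1803 = 1803 J.

W_total ≈ 1800 J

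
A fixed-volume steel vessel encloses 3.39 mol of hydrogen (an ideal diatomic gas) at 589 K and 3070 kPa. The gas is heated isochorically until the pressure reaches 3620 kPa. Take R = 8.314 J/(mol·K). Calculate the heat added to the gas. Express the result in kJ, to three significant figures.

Q ≈ 7.44 kJ

Constant volume ⇒ W = 0, so Q = ΔU = nCᵥΔT with Cᵥ = 5R/2 = 20.79 J/(mol·K).
At constant V, T₂/T₁ = P₂/P₁ ⇒ ΔT = T₁(P₂/P₁ − 1) = 589·(3620/3070 − 1) = 105.5 K.
ΔU = (3.39)(20.79)(105.5) = 7435 J.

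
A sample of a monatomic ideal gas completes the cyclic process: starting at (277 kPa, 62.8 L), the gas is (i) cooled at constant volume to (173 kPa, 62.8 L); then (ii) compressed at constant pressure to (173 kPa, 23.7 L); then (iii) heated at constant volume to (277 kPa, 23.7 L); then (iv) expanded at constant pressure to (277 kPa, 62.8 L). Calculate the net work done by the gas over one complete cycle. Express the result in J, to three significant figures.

W_net ≈ 4070 J

Constant-volume legs do no work.
W(ii) = (173)(23.7 − 62.8) = -6764 J; W(iv) = (277)(62.8 − 23.7) = 10831 J.
W_net = -6764 + 10831 = 4066 J (the clockwise enclosed area).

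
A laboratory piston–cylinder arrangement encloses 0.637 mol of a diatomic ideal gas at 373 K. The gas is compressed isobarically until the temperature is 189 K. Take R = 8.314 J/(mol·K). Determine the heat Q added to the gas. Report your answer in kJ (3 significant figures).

Q ≈ -3.41 kJ

Isobaric: W = nRΔT = (0.637)(8.314)(-184) = -974.5 J.
ΔU = nCᵥΔT with Cᵥ = 5R/2: ΔU = (0.637)(20.79)(-184) = -2436 J.
Q = ΔU + W = -2436 − 974.5 = -3411 J.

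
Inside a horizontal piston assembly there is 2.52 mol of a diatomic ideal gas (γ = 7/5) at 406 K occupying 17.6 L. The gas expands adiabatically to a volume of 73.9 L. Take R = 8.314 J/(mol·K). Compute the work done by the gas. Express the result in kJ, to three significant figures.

Adiabatic: TV^(γ−1) = const with γ = 7/5.
T₂ = T₁ (V₁/V₂)^(γ−1) = 406 × (17.6/73.9)^0.4 = 406 × 0.5633 = 228.7 K.
W_by = nCᵥ(T₁ − T₂) = (2.52)(20.79)(406 − 228.7) = 9286 J.

W ≈ 9.29 kJ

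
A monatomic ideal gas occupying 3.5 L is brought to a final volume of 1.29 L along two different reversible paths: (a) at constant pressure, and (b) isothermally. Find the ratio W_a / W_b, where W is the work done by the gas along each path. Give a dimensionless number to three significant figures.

W_a / W_b ≈ 0.633

Path (a) isobaric: W = P₁(V₂ − V₁) → W_a/(P₁V₁) = -0.6314.
Path (b) isothermal: W = P₁V₁ ln(V₂/V₁) → W_b/(P₁V₁) = -0.9981.
W_a / W_b = -0.6314 / -0.9981 = 0.6326.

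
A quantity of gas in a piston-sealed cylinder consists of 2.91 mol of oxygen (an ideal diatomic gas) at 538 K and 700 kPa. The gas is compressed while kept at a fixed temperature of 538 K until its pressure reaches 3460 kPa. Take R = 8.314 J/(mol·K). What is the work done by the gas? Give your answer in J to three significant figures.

Isothermal process: W = nRT ln(V₂/V₁) = nRT ln(P₁/P₂).
W = (2.91)(8.314)(538) × ln(700/3460)
  = 13016 × ln(0.2023) = 13016 × -1.598
W_by_gas = -20799 J.

W ≈ -20800 J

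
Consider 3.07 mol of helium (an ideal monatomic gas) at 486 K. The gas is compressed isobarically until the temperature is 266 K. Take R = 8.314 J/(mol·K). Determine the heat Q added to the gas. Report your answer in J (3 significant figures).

Q ≈ -14000 J

Isobaric: W = nRΔT = (3.07)(8.314)(-220) = -5615 J.
ΔU = nCᵥΔT with Cᵥ = 3R/2: ΔU = (3.07)(12.47)(-220) = -8423 J.
Q = ΔU + W = -8423 − 5615 = -14038 J.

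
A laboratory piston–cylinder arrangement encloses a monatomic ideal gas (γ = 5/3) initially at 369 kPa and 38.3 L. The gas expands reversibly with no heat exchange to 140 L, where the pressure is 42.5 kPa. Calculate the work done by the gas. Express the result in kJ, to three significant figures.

Adiabatic: W = (P₁V₁ − P₂V₂)/(γ − 1) with γ = 5/3.
P₁V₁ = 14133 J, P₂V₂ = 5950 J.
W = (14133 − 5950) / 0.6667 = 12274 J.

W ≈ 12.3 kJ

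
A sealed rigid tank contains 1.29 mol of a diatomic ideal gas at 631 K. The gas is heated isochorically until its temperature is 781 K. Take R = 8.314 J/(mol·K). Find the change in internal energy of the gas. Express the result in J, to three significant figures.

Constant volume ⇒ W = 0, so Q = ΔU = nCᵥΔT with Cᵥ = 5R/2 = 20.79 J/(mol·K).
ΔU = (1.29)(20.79)(781 − 631) = 4022 J.

ΔU ≈ 4020 J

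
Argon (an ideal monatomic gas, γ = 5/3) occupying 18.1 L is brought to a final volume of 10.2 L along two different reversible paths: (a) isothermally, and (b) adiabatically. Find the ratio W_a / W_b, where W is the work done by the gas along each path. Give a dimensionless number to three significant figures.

Path (a) isothermal: W = P₁V₁ ln(V₂/V₁) → W_a/(P₁V₁) = -0.5735.
Path (b) adiabatic: W = P₁V₁(1 − (V₁/V₂)^(γ−1))/(γ−1) → W_b/(P₁V₁) = -0.6986.
W_a / W_b = -0.5735 / -0.6986 = 0.821.

W_a / W_b ≈ 0.821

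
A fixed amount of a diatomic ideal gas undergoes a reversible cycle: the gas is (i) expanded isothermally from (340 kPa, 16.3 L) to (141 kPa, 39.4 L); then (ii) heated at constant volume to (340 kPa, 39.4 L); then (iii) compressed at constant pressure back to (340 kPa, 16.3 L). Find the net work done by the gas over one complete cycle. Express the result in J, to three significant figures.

W_net ≈ -2960 J

Leg (i): W = PᵢVᵢ ln(V_f/Vᵢ) = (5542) ln(39.4/16.3) = 4891 J.
Leg (ii): W = 0.
Leg (iii): W = PΔV = (340)(16.3 − 39.4) = -7854 J.
W_net = 4891 − 7854 = -2963 J.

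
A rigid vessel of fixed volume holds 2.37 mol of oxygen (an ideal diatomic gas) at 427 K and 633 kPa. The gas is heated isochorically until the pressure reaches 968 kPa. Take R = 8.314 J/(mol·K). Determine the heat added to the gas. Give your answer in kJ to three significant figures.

Constant volume ⇒ W = 0, so Q = ΔU = nCᵥΔT with Cᵥ = 5R/2 = 20.79 J/(mol·K).
At constant V, T₂/T₁ = P₂/P₁ ⇒ ΔT = T₁(P₂/P₁ − 1) = 427·(968/633 − 1) = 226 K.
ΔU = (2.37)(20.79)(226) = 11132 J.

Q ≈ 11.1 kJ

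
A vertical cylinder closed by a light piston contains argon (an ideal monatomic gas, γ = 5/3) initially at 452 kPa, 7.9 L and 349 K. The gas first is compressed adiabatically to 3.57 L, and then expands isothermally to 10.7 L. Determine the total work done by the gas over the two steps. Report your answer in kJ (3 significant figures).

Step 1 (adiabatic): W = (P₁V₁ − P₂V₂)/(γ−1) = (3571 − 6064)/0.667 = -3739 J.
After step 1: P = 1699 kPa, V = 3.57 L, T = 592.6 K.
Step 2 (isothermal): W = P₁V₁ ln(V₂/V₁) = (6064) ln(10.7/3.57) = 6656 J.
W_total = -3739 + 6656 = 2917 J.

W_total ≈ 2.92 kJ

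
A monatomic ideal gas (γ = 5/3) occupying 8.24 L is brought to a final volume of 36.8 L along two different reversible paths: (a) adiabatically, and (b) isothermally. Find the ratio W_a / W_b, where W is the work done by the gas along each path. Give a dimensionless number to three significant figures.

W_a / W_b ≈ 0.633

Path (a) adiabatic: W = P₁V₁(1 − (V₁/V₂)^(γ−1))/(γ−1) → W_a/(P₁V₁) = 0.9469.
Path (b) isothermal: W = P₁V₁ ln(V₂/V₁) → W_b/(P₁V₁) = 1.496.
W_a / W_b = 0.9469 / 1.496 = 0.6327.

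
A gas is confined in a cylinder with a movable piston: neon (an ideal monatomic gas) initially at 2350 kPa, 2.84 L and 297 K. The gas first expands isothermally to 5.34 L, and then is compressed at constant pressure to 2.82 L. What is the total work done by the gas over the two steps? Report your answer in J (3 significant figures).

W_total ≈ 1060 J

Step 1 (isothermal): W = P₁V₁ ln(V₂/V₁) = (6674) ln(5.34/2.84) = 4214 J.
After step 1: P = 1250 kPa, V = 5.34 L, T = 297 K.
Step 2 (isobaric): W = PΔV = (1250 kPa)(2.82 − 5.34 L) = -3150 J.
W_total = 4214 − 3150 = 1065 J.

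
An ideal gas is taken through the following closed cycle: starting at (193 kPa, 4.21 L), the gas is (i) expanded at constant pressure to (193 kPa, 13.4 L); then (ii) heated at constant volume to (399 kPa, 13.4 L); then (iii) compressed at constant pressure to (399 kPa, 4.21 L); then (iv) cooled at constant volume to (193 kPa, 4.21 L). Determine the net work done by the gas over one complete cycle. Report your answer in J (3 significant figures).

Constant-volume legs do no work.
W(i) = (193)(13.4 − 4.21) = 1774 J; W(iii) = (399)(4.21 − 13.4) = -3667 J.
W_net = 1774 − 3667 = -1893 J (the counter-clockwise enclosed area).

W_net ≈ -1890 J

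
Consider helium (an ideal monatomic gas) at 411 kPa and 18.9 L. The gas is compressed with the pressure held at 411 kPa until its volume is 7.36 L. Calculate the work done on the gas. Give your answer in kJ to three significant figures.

W ≈ 4.74 kJ

Isobaric: W = P ΔV.
W = (411 kPa)(7.36 − 18.9 L) = (411)(-11.54) = -4743 J.
Work on gas = −W_by = 4743 J.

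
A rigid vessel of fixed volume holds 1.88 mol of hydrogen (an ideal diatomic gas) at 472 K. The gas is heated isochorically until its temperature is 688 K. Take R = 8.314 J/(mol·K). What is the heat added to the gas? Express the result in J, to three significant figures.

Constant volume ⇒ W = 0, so Q = ΔU = nCᵥΔT with Cᵥ = 5R/2 = 20.79 J/(mol·K).
ΔU = (1.88)(20.79)(688 − 472) = 8440 J.

Q ≈ 8440 J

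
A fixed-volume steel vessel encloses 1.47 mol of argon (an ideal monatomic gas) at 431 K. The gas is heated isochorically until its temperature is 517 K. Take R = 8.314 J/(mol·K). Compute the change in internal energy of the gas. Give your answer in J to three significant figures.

Constant volume ⇒ W = 0, so Q = ΔU = nCᵥΔT with Cᵥ = 3R/2 = 12.47 J/(mol·K).
ΔU = (1.47)(12.47)(517 − 431) = 1577 J.

ΔU ≈ 1580 J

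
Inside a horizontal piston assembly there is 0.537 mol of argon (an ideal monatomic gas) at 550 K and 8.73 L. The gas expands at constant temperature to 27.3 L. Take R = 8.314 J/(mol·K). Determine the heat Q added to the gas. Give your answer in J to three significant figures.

Isothermal ⇒ ΔU = 0, so Q = W = nRT ln(V₂/V₁).
Q = (0.537)(8.314)(550) ln(27.3/8.73) = 2456 × 1.14 = 2800 J.

Q ≈ 2800 J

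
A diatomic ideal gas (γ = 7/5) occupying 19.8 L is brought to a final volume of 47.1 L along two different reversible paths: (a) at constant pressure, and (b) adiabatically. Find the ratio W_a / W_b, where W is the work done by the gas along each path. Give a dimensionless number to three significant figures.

W_a / W_b ≈ 1.88

Path (a) isobaric: W = P₁(V₂ − V₁) → W_a/(P₁V₁) = 1.379.
Path (b) adiabatic: W = P₁V₁(1 − (V₁/V₂)^(γ−1))/(γ−1) → W_b/(P₁V₁) = 0.7323.
W_a / W_b = 1.379 / 0.7323 = 1.883.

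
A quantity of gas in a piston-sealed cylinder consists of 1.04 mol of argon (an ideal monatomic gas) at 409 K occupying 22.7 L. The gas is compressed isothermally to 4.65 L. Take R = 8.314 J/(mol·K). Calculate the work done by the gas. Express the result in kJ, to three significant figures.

Isothermal: W = nRT ln(V₂/V₁).
W = (1.04)(8.314)(409) × ln(4.65/22.7)
  = 3536 × -1.585
W_by_gas = -5607 J.

W ≈ -5.61 kJ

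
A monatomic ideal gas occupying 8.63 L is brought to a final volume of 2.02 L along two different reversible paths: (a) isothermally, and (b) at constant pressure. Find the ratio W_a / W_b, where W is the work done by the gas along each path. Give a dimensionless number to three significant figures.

W_a / W_b ≈ 1.90

Path (a) isothermal: W = P₁V₁ ln(V₂/V₁) → W_a/(P₁V₁) = -1.452.
Path (b) isobaric: W = P₁(V₂ − V₁) → W_b/(P₁V₁) = -0.7659.
W_a / W_b = -1.452 / -0.7659 = 1.896.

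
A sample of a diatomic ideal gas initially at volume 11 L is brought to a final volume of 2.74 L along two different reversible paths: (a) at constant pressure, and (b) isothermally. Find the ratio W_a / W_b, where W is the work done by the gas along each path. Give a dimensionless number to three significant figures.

Path (a) isobaric: W = P₁(V₂ − V₁) → W_a/(P₁V₁) = -0.7509.
Path (b) isothermal: W = P₁V₁ ln(V₂/V₁) → W_b/(P₁V₁) = -1.39.
W_a / W_b = -0.7509 / -1.39 = 0.5402.

W_a / W_b ≈ 0.540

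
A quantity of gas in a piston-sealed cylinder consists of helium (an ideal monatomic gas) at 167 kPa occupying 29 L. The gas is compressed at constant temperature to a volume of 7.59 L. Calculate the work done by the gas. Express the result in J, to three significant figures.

W ≈ -6490 J

Isothermal: W = nRT ln(V₂/V₁) = P₁V₁ ln(V₂/V₁).
P₁V₁ = (167 kPa)(29 L) = 4843 J.
W = 4843 × ln(7.59/29) = 4843 × -1.34
W_by_gas = -6492 J.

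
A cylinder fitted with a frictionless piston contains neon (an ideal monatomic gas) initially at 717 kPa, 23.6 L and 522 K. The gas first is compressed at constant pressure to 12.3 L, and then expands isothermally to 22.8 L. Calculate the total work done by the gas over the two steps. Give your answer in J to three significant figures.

Step 1 (isobaric): W = PΔV = (717 kPa)(12.3 − 23.6 L) = -8102 J.
After step 1: P = 717 kPa, V = 12.3 L, T = 272.1 K.
Step 2 (isothermal): W = P₁V₁ ln(V₂/V₁) = (8819) ln(22.8/12.3) = 5443 J.
W_total = -8102 + 5443 = -2659 J.

W_total ≈ -2660 J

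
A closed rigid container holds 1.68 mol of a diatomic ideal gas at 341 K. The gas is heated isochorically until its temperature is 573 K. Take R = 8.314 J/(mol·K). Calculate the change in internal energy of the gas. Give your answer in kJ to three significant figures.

Constant volume ⇒ W = 0, so Q = ΔU = nCᵥΔT with Cᵥ = 5R/2 = 20.79 J/(mol·K).
ΔU = (1.68)(20.79)(573 − 341) = 8101 J.

ΔU ≈ 8.10 kJ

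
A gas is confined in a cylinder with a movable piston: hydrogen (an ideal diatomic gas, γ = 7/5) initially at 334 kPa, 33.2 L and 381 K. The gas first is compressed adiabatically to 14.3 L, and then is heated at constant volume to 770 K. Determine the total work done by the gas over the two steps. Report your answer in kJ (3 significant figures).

W_total ≈ -11.1 kJ

Step 1 (adiabatic): W = (P₁V₁ − P₂V₂)/(γ−1) = (11089 − 15531)/0.4 = -11106 J.
Step 2 (isochoric): W = 0 (constant volume).
W_total = -11106 + 0 = -11106 J.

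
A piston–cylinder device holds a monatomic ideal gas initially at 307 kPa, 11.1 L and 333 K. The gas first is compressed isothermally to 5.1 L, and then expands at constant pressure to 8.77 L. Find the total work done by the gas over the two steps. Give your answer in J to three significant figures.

W_total ≈ -198 J

Step 1 (isothermal): W = P₁V₁ ln(V₂/V₁) = (3408) ln(5.1/11.1) = -2650 J.
After step 1: P = 668.2 kPa, V = 5.1 L, T = 333 K.
Step 2 (isobaric): W = PΔV = (668.2 kPa)(8.77 − 5.1 L) = 2452 J.
W_total = -2650 + 2452 = -198 J.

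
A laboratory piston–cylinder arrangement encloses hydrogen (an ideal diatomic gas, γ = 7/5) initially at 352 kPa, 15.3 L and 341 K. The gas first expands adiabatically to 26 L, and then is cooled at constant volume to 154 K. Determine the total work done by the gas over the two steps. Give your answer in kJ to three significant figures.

W_total ≈ 2.57 kJ

Step 1 (adiabatic): W = (P₁V₁ − P₂V₂)/(γ−1) = (5386 − 4356)/0.4 = 2573 J.
Step 2 (isochoric): W = 0 (constant volume).
W_total = 2573 + 0 = 2573 J.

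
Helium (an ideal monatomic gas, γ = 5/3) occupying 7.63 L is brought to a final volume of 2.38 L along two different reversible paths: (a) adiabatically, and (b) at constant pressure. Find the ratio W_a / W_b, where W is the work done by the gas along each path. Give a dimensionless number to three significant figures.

Path (a) adiabatic: W = P₁V₁(1 − (V₁/V₂)^(γ−1))/(γ−1) → W_a/(P₁V₁) = -1.761.
Path (b) isobaric: W = P₁(V₂ − V₁) → W_b/(P₁V₁) = -0.6881.
W_a / W_b = -1.761 / -0.6881 = 2.56.

W_a / W_b ≈ 2.56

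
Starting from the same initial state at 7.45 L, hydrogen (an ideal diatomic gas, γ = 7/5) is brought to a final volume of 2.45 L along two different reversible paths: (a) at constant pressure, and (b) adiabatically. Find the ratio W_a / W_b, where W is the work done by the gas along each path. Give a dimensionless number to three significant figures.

W_a / W_b ≈ 0.479

Path (a) isobaric: W = P₁(V₂ − V₁) → W_a/(P₁V₁) = -0.6711.
Path (b) adiabatic: W = P₁V₁(1 − (V₁/V₂)^(γ−1))/(γ−1) → W_b/(P₁V₁) = -1.401.
W_a / W_b = -0.6711 / -1.401 = 0.4792.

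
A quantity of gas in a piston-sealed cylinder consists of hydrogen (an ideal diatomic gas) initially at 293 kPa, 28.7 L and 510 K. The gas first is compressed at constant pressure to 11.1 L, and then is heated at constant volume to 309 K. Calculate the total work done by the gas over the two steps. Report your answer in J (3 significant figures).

W_total ≈ -5160 J

Step 1 (isobaric): W = PΔV = (293 kPa)(11.1 − 28.7 L) = -5157 J.
Step 2 (isochoric): W = 0 (constant volume).
W_total = -5157 + 0 = -5157 J.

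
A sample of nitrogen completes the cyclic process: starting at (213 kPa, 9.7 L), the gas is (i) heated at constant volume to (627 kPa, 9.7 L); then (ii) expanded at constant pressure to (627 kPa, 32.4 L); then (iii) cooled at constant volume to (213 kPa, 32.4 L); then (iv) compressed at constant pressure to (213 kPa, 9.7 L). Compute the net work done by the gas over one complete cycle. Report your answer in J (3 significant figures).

Constant-volume legs do no work.
W(ii) = (627)(32.4 − 9.7) = 14233 J; W(iv) = (213)(9.7 − 32.4) = -4835 J.
W_net = 14233 − 4835 = 9398 J (the clockwise enclosed area).

W_net ≈ 9400 J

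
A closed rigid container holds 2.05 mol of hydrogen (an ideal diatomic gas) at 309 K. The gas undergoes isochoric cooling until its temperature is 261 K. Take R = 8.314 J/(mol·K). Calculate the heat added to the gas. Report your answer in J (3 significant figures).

Constant volume ⇒ W = 0, so Q = ΔU = nCᵥΔT with Cᵥ = 5R/2 = 20.79 J/(mol·K).
ΔU = (2.05)(20.79)(261 − 309) = -2045 J.

Q ≈ -2050 J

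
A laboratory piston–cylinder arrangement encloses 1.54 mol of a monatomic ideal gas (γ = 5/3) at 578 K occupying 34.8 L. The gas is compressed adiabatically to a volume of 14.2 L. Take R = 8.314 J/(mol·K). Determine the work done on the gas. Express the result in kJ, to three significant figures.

Adiabatic: TV^(γ−1) = const with γ = 5/3.
T₂ = T₁ (V₁/V₂)^(γ−1) = 578 × (34.8/14.2)^0.667 = 578 × 1.818 = 1051 K.
W_by = nCᵥ(T₁ − T₂) = (1.54)(12.47)(578 − 1051) = -9077 J.
Work on gas = −W_by = 9077 J.

W ≈ 9.08 kJ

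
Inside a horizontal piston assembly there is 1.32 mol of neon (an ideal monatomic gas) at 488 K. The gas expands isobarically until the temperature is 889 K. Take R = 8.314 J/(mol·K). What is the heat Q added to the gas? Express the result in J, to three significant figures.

Q ≈ 11000 J

Isobaric: W = nRΔT = (1.32)(8.314)(401) = 4401 J.
ΔU = nCᵥΔT with Cᵥ = 3R/2: ΔU = (1.32)(12.47)(401) = 6601 J.
Q = ΔU + W = 6601 + 4401 = 11002 J.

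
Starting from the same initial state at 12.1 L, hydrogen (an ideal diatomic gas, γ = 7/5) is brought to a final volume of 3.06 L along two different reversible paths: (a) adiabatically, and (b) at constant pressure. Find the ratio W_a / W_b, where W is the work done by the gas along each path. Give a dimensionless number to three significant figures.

W_a / W_b ≈ 2.45

Path (a) adiabatic: W = P₁V₁(1 − (V₁/V₂)^(γ−1))/(γ−1) → W_a/(P₁V₁) = -1.833.
Path (b) isobaric: W = P₁(V₂ − V₁) → W_b/(P₁V₁) = -0.7471.
W_a / W_b = -1.833 / -0.7471 = 2.453.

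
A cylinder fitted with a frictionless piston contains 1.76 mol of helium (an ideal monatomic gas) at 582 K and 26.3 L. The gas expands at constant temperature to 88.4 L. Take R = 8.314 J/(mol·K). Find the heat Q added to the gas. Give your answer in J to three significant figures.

Isothermal ⇒ ΔU = 0, so Q = W = nRT ln(V₂/V₁).
Q = (1.76)(8.314)(582) ln(88.4/26.3) = 8516 × 1.212 = 10324 J.

Q ≈ 10300 J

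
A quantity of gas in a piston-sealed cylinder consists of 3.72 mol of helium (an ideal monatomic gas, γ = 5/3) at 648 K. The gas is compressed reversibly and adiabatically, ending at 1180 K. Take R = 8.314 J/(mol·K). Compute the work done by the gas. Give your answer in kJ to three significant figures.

Adiabatic ⇒ Q = 0, so W_by = −ΔU = nCᵥ(T₁ − T₂).
Cᵥ = 3R/2 = 12.47 J/(mol·K).
W = (3.72)(12.47)(648 − 1180) = -24681 J.

W ≈ -24.7 kJ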